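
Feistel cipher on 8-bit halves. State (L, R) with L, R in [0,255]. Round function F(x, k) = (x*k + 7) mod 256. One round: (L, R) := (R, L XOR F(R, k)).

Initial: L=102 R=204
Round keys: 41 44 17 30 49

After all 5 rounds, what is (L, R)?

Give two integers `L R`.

Round 1 (k=41): L=204 R=213
Round 2 (k=44): L=213 R=111
Round 3 (k=17): L=111 R=179
Round 4 (k=30): L=179 R=110
Round 5 (k=49): L=110 R=166

Answer: 110 166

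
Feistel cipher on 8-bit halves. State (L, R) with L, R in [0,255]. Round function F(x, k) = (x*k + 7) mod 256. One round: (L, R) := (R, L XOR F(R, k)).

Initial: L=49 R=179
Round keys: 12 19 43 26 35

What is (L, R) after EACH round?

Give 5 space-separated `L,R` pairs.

Round 1 (k=12): L=179 R=90
Round 2 (k=19): L=90 R=6
Round 3 (k=43): L=6 R=83
Round 4 (k=26): L=83 R=115
Round 5 (k=35): L=115 R=147

Answer: 179,90 90,6 6,83 83,115 115,147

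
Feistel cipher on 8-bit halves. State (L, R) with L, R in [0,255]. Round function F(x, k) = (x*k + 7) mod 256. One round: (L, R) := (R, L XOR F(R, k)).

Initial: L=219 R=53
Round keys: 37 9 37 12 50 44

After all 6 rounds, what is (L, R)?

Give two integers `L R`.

Answer: 214 67

Derivation:
Round 1 (k=37): L=53 R=107
Round 2 (k=9): L=107 R=255
Round 3 (k=37): L=255 R=137
Round 4 (k=12): L=137 R=140
Round 5 (k=50): L=140 R=214
Round 6 (k=44): L=214 R=67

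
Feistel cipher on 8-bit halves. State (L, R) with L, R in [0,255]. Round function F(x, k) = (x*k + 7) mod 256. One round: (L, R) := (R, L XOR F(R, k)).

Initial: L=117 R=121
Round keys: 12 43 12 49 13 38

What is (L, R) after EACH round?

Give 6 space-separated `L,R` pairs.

Round 1 (k=12): L=121 R=198
Round 2 (k=43): L=198 R=48
Round 3 (k=12): L=48 R=129
Round 4 (k=49): L=129 R=136
Round 5 (k=13): L=136 R=110
Round 6 (k=38): L=110 R=211

Answer: 121,198 198,48 48,129 129,136 136,110 110,211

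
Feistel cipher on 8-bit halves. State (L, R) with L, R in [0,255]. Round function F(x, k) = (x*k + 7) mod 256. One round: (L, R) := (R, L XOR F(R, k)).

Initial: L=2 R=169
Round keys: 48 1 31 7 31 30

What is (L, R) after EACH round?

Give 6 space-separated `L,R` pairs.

Round 1 (k=48): L=169 R=181
Round 2 (k=1): L=181 R=21
Round 3 (k=31): L=21 R=39
Round 4 (k=7): L=39 R=13
Round 5 (k=31): L=13 R=189
Round 6 (k=30): L=189 R=32

Answer: 169,181 181,21 21,39 39,13 13,189 189,32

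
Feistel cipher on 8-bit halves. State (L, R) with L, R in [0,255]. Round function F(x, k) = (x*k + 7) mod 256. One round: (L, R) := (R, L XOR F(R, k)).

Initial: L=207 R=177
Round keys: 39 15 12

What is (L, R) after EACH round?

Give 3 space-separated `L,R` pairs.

Round 1 (k=39): L=177 R=49
Round 2 (k=15): L=49 R=87
Round 3 (k=12): L=87 R=42

Answer: 177,49 49,87 87,42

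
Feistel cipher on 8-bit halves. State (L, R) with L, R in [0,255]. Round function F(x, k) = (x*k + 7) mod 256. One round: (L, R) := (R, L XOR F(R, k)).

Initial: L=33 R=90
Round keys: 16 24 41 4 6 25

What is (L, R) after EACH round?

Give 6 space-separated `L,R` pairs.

Round 1 (k=16): L=90 R=134
Round 2 (k=24): L=134 R=205
Round 3 (k=41): L=205 R=90
Round 4 (k=4): L=90 R=162
Round 5 (k=6): L=162 R=137
Round 6 (k=25): L=137 R=202

Answer: 90,134 134,205 205,90 90,162 162,137 137,202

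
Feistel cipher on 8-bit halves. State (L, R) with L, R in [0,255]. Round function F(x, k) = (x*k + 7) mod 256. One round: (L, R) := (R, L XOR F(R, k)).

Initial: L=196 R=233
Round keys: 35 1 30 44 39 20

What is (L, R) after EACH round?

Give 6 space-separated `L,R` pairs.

Answer: 233,38 38,196 196,217 217,151 151,209 209,204

Derivation:
Round 1 (k=35): L=233 R=38
Round 2 (k=1): L=38 R=196
Round 3 (k=30): L=196 R=217
Round 4 (k=44): L=217 R=151
Round 5 (k=39): L=151 R=209
Round 6 (k=20): L=209 R=204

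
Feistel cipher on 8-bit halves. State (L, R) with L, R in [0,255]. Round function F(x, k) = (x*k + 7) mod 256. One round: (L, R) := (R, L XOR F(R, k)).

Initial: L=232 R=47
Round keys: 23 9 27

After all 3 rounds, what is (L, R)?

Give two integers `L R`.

Answer: 192 239

Derivation:
Round 1 (k=23): L=47 R=168
Round 2 (k=9): L=168 R=192
Round 3 (k=27): L=192 R=239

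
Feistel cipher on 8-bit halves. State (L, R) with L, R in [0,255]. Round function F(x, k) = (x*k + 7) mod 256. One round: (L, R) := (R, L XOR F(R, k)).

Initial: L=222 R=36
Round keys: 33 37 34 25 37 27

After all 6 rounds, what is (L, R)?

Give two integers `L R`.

Round 1 (k=33): L=36 R=117
Round 2 (k=37): L=117 R=212
Round 3 (k=34): L=212 R=90
Round 4 (k=25): L=90 R=5
Round 5 (k=37): L=5 R=154
Round 6 (k=27): L=154 R=64

Answer: 154 64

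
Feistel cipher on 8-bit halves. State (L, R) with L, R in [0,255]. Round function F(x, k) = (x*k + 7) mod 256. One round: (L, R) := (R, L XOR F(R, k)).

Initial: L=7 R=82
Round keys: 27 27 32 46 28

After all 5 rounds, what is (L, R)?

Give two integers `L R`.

Answer: 122 18

Derivation:
Round 1 (k=27): L=82 R=170
Round 2 (k=27): L=170 R=167
Round 3 (k=32): L=167 R=77
Round 4 (k=46): L=77 R=122
Round 5 (k=28): L=122 R=18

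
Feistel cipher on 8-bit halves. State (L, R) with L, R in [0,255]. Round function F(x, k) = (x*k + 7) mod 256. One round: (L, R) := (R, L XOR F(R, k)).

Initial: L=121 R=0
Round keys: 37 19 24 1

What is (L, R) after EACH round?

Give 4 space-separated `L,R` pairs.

Round 1 (k=37): L=0 R=126
Round 2 (k=19): L=126 R=97
Round 3 (k=24): L=97 R=97
Round 4 (k=1): L=97 R=9

Answer: 0,126 126,97 97,97 97,9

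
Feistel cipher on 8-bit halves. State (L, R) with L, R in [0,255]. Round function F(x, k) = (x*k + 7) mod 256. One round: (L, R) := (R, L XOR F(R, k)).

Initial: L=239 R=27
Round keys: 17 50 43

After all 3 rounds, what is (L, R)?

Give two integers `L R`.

Round 1 (k=17): L=27 R=61
Round 2 (k=50): L=61 R=234
Round 3 (k=43): L=234 R=104

Answer: 234 104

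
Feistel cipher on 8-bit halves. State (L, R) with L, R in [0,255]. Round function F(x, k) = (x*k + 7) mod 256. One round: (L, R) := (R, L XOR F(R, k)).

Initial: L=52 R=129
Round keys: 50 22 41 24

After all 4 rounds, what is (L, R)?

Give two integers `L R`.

Round 1 (k=50): L=129 R=13
Round 2 (k=22): L=13 R=164
Round 3 (k=41): L=164 R=70
Round 4 (k=24): L=70 R=51

Answer: 70 51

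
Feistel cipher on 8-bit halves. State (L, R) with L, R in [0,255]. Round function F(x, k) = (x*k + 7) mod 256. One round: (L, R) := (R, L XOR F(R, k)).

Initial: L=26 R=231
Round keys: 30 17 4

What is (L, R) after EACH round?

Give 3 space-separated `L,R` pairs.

Answer: 231,3 3,221 221,120

Derivation:
Round 1 (k=30): L=231 R=3
Round 2 (k=17): L=3 R=221
Round 3 (k=4): L=221 R=120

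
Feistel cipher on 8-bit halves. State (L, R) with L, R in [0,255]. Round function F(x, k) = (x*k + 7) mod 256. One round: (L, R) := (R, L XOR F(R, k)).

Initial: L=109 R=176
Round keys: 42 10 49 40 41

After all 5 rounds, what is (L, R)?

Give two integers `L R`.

Answer: 28 251

Derivation:
Round 1 (k=42): L=176 R=138
Round 2 (k=10): L=138 R=219
Round 3 (k=49): L=219 R=120
Round 4 (k=40): L=120 R=28
Round 5 (k=41): L=28 R=251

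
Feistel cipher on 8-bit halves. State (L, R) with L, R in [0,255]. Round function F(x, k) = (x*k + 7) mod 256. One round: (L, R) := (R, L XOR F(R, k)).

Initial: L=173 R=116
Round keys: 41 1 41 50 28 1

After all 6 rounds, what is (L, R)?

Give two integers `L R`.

Answer: 145 18

Derivation:
Round 1 (k=41): L=116 R=54
Round 2 (k=1): L=54 R=73
Round 3 (k=41): L=73 R=142
Round 4 (k=50): L=142 R=138
Round 5 (k=28): L=138 R=145
Round 6 (k=1): L=145 R=18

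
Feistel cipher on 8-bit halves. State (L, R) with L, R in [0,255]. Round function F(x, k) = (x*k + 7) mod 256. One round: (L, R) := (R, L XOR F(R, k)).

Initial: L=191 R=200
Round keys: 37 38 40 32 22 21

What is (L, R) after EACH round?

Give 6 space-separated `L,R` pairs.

Round 1 (k=37): L=200 R=80
Round 2 (k=38): L=80 R=47
Round 3 (k=40): L=47 R=15
Round 4 (k=32): L=15 R=200
Round 5 (k=22): L=200 R=56
Round 6 (k=21): L=56 R=87

Answer: 200,80 80,47 47,15 15,200 200,56 56,87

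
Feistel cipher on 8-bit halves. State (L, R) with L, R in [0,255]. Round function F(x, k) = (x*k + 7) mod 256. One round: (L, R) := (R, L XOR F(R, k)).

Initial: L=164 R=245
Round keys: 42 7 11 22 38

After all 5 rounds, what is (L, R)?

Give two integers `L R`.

Round 1 (k=42): L=245 R=157
Round 2 (k=7): L=157 R=167
Round 3 (k=11): L=167 R=169
Round 4 (k=22): L=169 R=42
Round 5 (k=38): L=42 R=234

Answer: 42 234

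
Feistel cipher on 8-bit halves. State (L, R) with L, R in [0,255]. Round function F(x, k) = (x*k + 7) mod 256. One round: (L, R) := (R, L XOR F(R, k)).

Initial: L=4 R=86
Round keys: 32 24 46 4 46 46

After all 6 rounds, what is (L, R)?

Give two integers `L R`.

Round 1 (k=32): L=86 R=195
Round 2 (k=24): L=195 R=25
Round 3 (k=46): L=25 R=70
Round 4 (k=4): L=70 R=6
Round 5 (k=46): L=6 R=93
Round 6 (k=46): L=93 R=187

Answer: 93 187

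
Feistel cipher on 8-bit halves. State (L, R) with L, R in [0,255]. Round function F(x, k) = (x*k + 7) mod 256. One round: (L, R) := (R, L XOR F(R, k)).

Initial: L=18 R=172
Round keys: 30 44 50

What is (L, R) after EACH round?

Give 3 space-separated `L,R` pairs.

Answer: 172,61 61,47 47,8

Derivation:
Round 1 (k=30): L=172 R=61
Round 2 (k=44): L=61 R=47
Round 3 (k=50): L=47 R=8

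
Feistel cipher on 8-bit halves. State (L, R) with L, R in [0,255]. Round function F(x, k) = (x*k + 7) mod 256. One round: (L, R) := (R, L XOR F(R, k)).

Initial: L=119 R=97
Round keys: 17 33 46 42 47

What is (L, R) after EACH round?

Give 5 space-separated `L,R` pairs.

Round 1 (k=17): L=97 R=15
Round 2 (k=33): L=15 R=151
Round 3 (k=46): L=151 R=38
Round 4 (k=42): L=38 R=212
Round 5 (k=47): L=212 R=213

Answer: 97,15 15,151 151,38 38,212 212,213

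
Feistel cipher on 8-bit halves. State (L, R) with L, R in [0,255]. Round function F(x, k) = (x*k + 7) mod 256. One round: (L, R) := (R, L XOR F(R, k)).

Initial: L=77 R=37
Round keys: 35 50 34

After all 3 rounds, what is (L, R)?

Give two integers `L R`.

Answer: 232 140

Derivation:
Round 1 (k=35): L=37 R=91
Round 2 (k=50): L=91 R=232
Round 3 (k=34): L=232 R=140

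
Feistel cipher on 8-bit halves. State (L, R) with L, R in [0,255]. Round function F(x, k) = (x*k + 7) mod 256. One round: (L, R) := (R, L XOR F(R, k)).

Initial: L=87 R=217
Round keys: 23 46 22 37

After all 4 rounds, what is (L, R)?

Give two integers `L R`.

Round 1 (k=23): L=217 R=209
Round 2 (k=46): L=209 R=76
Round 3 (k=22): L=76 R=94
Round 4 (k=37): L=94 R=209

Answer: 94 209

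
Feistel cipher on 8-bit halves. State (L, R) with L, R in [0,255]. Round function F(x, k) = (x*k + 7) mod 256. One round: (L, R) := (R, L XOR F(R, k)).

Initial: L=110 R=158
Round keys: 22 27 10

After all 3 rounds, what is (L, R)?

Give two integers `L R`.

Round 1 (k=22): L=158 R=245
Round 2 (k=27): L=245 R=64
Round 3 (k=10): L=64 R=114

Answer: 64 114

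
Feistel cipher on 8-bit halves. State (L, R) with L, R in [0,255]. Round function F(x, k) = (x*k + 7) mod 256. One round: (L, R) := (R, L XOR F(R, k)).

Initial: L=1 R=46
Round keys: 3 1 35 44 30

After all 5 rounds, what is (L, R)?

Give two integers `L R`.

Answer: 230 57

Derivation:
Round 1 (k=3): L=46 R=144
Round 2 (k=1): L=144 R=185
Round 3 (k=35): L=185 R=194
Round 4 (k=44): L=194 R=230
Round 5 (k=30): L=230 R=57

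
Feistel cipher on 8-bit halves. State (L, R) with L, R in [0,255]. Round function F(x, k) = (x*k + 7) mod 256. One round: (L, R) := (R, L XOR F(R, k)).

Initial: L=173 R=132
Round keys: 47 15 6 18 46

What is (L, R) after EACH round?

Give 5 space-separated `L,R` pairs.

Round 1 (k=47): L=132 R=238
Round 2 (k=15): L=238 R=125
Round 3 (k=6): L=125 R=27
Round 4 (k=18): L=27 R=144
Round 5 (k=46): L=144 R=252

Answer: 132,238 238,125 125,27 27,144 144,252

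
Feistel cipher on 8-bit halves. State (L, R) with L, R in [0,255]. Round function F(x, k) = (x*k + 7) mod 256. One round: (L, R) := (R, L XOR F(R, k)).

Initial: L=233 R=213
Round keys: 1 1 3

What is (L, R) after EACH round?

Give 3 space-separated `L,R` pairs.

Answer: 213,53 53,233 233,247

Derivation:
Round 1 (k=1): L=213 R=53
Round 2 (k=1): L=53 R=233
Round 3 (k=3): L=233 R=247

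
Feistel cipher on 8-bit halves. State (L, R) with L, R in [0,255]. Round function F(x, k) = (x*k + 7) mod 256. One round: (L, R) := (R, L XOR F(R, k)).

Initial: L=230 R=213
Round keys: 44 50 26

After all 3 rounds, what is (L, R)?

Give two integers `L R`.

Answer: 84 202

Derivation:
Round 1 (k=44): L=213 R=69
Round 2 (k=50): L=69 R=84
Round 3 (k=26): L=84 R=202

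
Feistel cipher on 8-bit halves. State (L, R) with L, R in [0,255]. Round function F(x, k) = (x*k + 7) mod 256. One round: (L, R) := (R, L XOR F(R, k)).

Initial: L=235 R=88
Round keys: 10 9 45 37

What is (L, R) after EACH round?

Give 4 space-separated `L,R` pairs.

Round 1 (k=10): L=88 R=156
Round 2 (k=9): L=156 R=219
Round 3 (k=45): L=219 R=26
Round 4 (k=37): L=26 R=18

Answer: 88,156 156,219 219,26 26,18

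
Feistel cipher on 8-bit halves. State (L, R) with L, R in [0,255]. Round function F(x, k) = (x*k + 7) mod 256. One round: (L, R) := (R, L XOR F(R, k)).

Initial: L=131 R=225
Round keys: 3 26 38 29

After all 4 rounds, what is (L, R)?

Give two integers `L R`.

Answer: 206 141

Derivation:
Round 1 (k=3): L=225 R=41
Round 2 (k=26): L=41 R=208
Round 3 (k=38): L=208 R=206
Round 4 (k=29): L=206 R=141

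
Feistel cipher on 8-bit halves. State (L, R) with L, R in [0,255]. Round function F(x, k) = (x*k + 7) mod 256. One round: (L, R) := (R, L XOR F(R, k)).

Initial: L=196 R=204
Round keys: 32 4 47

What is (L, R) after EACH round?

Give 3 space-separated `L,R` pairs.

Round 1 (k=32): L=204 R=67
Round 2 (k=4): L=67 R=223
Round 3 (k=47): L=223 R=187

Answer: 204,67 67,223 223,187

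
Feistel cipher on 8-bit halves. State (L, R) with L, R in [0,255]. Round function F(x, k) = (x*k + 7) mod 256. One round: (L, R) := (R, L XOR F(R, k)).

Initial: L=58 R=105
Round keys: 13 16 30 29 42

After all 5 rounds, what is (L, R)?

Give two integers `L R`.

Round 1 (k=13): L=105 R=102
Round 2 (k=16): L=102 R=14
Round 3 (k=30): L=14 R=205
Round 4 (k=29): L=205 R=78
Round 5 (k=42): L=78 R=30

Answer: 78 30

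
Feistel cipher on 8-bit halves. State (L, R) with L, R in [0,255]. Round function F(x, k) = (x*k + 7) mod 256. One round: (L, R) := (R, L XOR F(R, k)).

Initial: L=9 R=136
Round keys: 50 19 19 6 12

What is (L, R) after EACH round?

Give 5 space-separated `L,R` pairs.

Answer: 136,158 158,73 73,236 236,198 198,163

Derivation:
Round 1 (k=50): L=136 R=158
Round 2 (k=19): L=158 R=73
Round 3 (k=19): L=73 R=236
Round 4 (k=6): L=236 R=198
Round 5 (k=12): L=198 R=163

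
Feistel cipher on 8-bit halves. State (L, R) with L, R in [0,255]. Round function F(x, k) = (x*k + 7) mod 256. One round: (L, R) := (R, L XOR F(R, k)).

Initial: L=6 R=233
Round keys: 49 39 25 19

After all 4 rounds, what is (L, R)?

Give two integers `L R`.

Answer: 89 26

Derivation:
Round 1 (k=49): L=233 R=166
Round 2 (k=39): L=166 R=184
Round 3 (k=25): L=184 R=89
Round 4 (k=19): L=89 R=26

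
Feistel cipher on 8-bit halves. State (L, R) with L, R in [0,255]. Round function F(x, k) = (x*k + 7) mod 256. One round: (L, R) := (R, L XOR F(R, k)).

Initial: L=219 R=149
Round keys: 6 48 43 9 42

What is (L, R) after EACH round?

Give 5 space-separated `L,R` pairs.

Round 1 (k=6): L=149 R=94
Round 2 (k=48): L=94 R=50
Round 3 (k=43): L=50 R=51
Round 4 (k=9): L=51 R=224
Round 5 (k=42): L=224 R=244

Answer: 149,94 94,50 50,51 51,224 224,244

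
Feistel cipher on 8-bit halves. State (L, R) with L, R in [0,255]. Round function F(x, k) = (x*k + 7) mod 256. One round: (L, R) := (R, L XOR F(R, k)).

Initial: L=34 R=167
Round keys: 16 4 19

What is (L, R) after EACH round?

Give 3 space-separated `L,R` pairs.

Round 1 (k=16): L=167 R=85
Round 2 (k=4): L=85 R=252
Round 3 (k=19): L=252 R=238

Answer: 167,85 85,252 252,238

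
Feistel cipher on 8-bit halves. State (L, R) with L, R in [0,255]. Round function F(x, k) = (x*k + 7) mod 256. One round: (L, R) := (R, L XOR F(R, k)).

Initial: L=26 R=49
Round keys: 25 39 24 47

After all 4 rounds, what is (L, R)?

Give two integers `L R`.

Round 1 (k=25): L=49 R=202
Round 2 (k=39): L=202 R=252
Round 3 (k=24): L=252 R=109
Round 4 (k=47): L=109 R=246

Answer: 109 246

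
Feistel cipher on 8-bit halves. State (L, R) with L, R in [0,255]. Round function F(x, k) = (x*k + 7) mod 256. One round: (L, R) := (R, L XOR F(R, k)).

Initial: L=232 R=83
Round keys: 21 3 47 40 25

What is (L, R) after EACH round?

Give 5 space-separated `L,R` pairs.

Answer: 83,62 62,146 146,235 235,45 45,135

Derivation:
Round 1 (k=21): L=83 R=62
Round 2 (k=3): L=62 R=146
Round 3 (k=47): L=146 R=235
Round 4 (k=40): L=235 R=45
Round 5 (k=25): L=45 R=135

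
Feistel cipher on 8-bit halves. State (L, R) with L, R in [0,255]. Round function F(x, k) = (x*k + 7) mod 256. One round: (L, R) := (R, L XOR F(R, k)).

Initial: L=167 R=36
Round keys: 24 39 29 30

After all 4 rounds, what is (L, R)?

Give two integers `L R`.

Round 1 (k=24): L=36 R=192
Round 2 (k=39): L=192 R=99
Round 3 (k=29): L=99 R=254
Round 4 (k=30): L=254 R=168

Answer: 254 168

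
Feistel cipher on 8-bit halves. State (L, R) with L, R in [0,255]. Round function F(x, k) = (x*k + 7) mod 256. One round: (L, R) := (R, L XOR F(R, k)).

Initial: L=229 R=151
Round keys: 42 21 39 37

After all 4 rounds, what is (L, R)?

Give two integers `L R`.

Answer: 199 18

Derivation:
Round 1 (k=42): L=151 R=40
Round 2 (k=21): L=40 R=216
Round 3 (k=39): L=216 R=199
Round 4 (k=37): L=199 R=18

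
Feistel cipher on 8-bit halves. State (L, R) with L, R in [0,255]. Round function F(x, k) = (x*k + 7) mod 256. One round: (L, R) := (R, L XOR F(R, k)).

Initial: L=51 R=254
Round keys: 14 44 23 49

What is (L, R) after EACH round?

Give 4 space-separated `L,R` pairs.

Answer: 254,216 216,217 217,94 94,220

Derivation:
Round 1 (k=14): L=254 R=216
Round 2 (k=44): L=216 R=217
Round 3 (k=23): L=217 R=94
Round 4 (k=49): L=94 R=220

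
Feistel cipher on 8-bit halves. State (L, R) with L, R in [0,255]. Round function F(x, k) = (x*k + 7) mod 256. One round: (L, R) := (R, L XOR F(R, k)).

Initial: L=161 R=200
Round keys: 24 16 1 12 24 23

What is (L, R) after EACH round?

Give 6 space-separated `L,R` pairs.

Round 1 (k=24): L=200 R=102
Round 2 (k=16): L=102 R=175
Round 3 (k=1): L=175 R=208
Round 4 (k=12): L=208 R=104
Round 5 (k=24): L=104 R=23
Round 6 (k=23): L=23 R=112

Answer: 200,102 102,175 175,208 208,104 104,23 23,112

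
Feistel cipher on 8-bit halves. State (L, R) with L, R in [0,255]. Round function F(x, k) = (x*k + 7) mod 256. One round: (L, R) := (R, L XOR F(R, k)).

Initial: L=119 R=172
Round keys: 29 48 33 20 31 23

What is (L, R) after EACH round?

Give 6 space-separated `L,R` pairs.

Answer: 172,244 244,107 107,38 38,148 148,213 213,190

Derivation:
Round 1 (k=29): L=172 R=244
Round 2 (k=48): L=244 R=107
Round 3 (k=33): L=107 R=38
Round 4 (k=20): L=38 R=148
Round 5 (k=31): L=148 R=213
Round 6 (k=23): L=213 R=190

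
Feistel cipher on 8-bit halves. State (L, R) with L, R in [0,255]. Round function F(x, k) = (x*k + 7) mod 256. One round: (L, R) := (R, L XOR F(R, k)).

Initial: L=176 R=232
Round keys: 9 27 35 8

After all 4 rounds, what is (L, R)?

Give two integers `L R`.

Round 1 (k=9): L=232 R=159
Round 2 (k=27): L=159 R=36
Round 3 (k=35): L=36 R=108
Round 4 (k=8): L=108 R=67

Answer: 108 67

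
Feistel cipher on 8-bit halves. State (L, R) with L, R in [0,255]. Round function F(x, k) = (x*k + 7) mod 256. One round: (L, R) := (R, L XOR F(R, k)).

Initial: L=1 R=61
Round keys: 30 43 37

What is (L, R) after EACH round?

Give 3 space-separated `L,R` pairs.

Answer: 61,44 44,86 86,89

Derivation:
Round 1 (k=30): L=61 R=44
Round 2 (k=43): L=44 R=86
Round 3 (k=37): L=86 R=89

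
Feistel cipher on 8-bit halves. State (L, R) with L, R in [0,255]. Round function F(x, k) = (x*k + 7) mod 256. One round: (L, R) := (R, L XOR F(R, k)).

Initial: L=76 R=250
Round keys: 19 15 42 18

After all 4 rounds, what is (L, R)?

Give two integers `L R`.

Answer: 246 23

Derivation:
Round 1 (k=19): L=250 R=217
Round 2 (k=15): L=217 R=68
Round 3 (k=42): L=68 R=246
Round 4 (k=18): L=246 R=23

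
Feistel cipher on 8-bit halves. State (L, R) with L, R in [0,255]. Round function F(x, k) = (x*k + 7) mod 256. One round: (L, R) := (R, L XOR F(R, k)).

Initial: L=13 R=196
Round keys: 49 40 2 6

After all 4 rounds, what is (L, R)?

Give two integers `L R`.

Round 1 (k=49): L=196 R=134
Round 2 (k=40): L=134 R=51
Round 3 (k=2): L=51 R=235
Round 4 (k=6): L=235 R=186

Answer: 235 186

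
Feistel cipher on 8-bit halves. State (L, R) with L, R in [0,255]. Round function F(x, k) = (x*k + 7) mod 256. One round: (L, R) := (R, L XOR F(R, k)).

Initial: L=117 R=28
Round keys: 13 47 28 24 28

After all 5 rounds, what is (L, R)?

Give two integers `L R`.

Answer: 194 138

Derivation:
Round 1 (k=13): L=28 R=6
Round 2 (k=47): L=6 R=61
Round 3 (k=28): L=61 R=181
Round 4 (k=24): L=181 R=194
Round 5 (k=28): L=194 R=138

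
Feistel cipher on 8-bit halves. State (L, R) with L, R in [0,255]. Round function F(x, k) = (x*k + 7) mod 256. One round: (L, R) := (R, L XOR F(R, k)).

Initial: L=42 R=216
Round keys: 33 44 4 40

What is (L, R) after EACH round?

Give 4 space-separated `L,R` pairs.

Round 1 (k=33): L=216 R=245
Round 2 (k=44): L=245 R=251
Round 3 (k=4): L=251 R=6
Round 4 (k=40): L=6 R=12

Answer: 216,245 245,251 251,6 6,12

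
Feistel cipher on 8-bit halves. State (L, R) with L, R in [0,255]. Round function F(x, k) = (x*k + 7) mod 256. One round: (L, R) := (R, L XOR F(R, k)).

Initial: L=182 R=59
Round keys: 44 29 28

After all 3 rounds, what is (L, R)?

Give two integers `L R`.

Answer: 235 38

Derivation:
Round 1 (k=44): L=59 R=157
Round 2 (k=29): L=157 R=235
Round 3 (k=28): L=235 R=38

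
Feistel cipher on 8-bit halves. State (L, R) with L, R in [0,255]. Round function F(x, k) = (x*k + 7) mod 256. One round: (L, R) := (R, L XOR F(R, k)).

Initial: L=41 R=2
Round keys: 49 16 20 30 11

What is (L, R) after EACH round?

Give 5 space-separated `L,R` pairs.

Round 1 (k=49): L=2 R=64
Round 2 (k=16): L=64 R=5
Round 3 (k=20): L=5 R=43
Round 4 (k=30): L=43 R=20
Round 5 (k=11): L=20 R=200

Answer: 2,64 64,5 5,43 43,20 20,200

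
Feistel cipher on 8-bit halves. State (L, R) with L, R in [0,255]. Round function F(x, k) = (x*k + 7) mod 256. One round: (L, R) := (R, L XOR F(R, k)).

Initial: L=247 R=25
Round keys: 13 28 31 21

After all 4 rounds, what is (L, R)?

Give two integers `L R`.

Answer: 94 223

Derivation:
Round 1 (k=13): L=25 R=187
Round 2 (k=28): L=187 R=98
Round 3 (k=31): L=98 R=94
Round 4 (k=21): L=94 R=223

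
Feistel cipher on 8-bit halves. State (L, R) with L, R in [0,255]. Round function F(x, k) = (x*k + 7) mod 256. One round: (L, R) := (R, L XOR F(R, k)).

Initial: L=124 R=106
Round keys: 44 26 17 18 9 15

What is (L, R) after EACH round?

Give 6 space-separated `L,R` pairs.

Round 1 (k=44): L=106 R=67
Round 2 (k=26): L=67 R=191
Round 3 (k=17): L=191 R=245
Round 4 (k=18): L=245 R=254
Round 5 (k=9): L=254 R=0
Round 6 (k=15): L=0 R=249

Answer: 106,67 67,191 191,245 245,254 254,0 0,249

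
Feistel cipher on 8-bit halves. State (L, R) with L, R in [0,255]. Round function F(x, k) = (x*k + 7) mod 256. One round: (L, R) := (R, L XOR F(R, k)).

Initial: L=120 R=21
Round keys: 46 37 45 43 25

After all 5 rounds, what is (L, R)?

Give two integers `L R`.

Round 1 (k=46): L=21 R=181
Round 2 (k=37): L=181 R=37
Round 3 (k=45): L=37 R=61
Round 4 (k=43): L=61 R=99
Round 5 (k=25): L=99 R=143

Answer: 99 143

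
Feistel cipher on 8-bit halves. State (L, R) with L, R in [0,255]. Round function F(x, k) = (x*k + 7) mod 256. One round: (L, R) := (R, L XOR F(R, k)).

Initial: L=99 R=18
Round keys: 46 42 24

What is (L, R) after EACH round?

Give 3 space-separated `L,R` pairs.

Round 1 (k=46): L=18 R=32
Round 2 (k=42): L=32 R=85
Round 3 (k=24): L=85 R=223

Answer: 18,32 32,85 85,223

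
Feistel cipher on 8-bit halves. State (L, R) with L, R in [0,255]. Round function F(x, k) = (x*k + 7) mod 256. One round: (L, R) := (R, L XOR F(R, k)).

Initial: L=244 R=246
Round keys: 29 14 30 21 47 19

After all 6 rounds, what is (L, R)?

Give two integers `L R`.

Round 1 (k=29): L=246 R=17
Round 2 (k=14): L=17 R=3
Round 3 (k=30): L=3 R=112
Round 4 (k=21): L=112 R=52
Round 5 (k=47): L=52 R=227
Round 6 (k=19): L=227 R=212

Answer: 227 212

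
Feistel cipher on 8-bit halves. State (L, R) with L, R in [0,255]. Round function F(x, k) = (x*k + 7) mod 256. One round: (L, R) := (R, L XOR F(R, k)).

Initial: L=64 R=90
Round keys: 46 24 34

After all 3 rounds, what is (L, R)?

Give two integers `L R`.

Round 1 (k=46): L=90 R=115
Round 2 (k=24): L=115 R=149
Round 3 (k=34): L=149 R=162

Answer: 149 162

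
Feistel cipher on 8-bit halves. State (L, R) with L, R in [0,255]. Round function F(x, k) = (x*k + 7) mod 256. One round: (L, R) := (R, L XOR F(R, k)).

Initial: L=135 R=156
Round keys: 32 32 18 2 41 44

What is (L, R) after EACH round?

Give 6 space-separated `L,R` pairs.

Round 1 (k=32): L=156 R=0
Round 2 (k=32): L=0 R=155
Round 3 (k=18): L=155 R=237
Round 4 (k=2): L=237 R=122
Round 5 (k=41): L=122 R=124
Round 6 (k=44): L=124 R=45

Answer: 156,0 0,155 155,237 237,122 122,124 124,45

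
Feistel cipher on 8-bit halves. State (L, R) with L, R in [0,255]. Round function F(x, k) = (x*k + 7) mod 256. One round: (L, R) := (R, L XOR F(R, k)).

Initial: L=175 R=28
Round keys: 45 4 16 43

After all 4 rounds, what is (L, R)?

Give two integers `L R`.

Round 1 (k=45): L=28 R=92
Round 2 (k=4): L=92 R=107
Round 3 (k=16): L=107 R=235
Round 4 (k=43): L=235 R=235

Answer: 235 235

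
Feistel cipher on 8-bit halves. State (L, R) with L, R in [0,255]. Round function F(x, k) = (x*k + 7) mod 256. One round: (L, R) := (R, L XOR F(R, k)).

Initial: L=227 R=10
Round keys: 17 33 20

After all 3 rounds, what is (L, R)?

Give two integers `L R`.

Answer: 147 209

Derivation:
Round 1 (k=17): L=10 R=82
Round 2 (k=33): L=82 R=147
Round 3 (k=20): L=147 R=209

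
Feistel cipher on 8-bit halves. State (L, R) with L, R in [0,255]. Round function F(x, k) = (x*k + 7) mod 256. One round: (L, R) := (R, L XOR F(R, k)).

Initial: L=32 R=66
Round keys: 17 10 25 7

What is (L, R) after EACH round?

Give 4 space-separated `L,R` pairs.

Round 1 (k=17): L=66 R=73
Round 2 (k=10): L=73 R=163
Round 3 (k=25): L=163 R=187
Round 4 (k=7): L=187 R=135

Answer: 66,73 73,163 163,187 187,135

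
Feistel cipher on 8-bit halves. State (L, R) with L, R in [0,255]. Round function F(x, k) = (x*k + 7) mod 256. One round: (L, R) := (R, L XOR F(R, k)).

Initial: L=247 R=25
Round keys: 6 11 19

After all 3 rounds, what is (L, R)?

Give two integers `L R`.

Round 1 (k=6): L=25 R=106
Round 2 (k=11): L=106 R=140
Round 3 (k=19): L=140 R=1

Answer: 140 1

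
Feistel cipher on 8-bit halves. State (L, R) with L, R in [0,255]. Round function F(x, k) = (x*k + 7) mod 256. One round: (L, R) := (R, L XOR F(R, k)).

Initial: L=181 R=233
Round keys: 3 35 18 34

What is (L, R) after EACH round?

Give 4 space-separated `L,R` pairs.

Round 1 (k=3): L=233 R=119
Round 2 (k=35): L=119 R=165
Round 3 (k=18): L=165 R=214
Round 4 (k=34): L=214 R=214

Answer: 233,119 119,165 165,214 214,214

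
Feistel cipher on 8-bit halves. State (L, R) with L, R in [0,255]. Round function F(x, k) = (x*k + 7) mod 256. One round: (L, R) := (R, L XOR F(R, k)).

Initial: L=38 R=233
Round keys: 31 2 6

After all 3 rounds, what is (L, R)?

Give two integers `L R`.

Round 1 (k=31): L=233 R=24
Round 2 (k=2): L=24 R=222
Round 3 (k=6): L=222 R=35

Answer: 222 35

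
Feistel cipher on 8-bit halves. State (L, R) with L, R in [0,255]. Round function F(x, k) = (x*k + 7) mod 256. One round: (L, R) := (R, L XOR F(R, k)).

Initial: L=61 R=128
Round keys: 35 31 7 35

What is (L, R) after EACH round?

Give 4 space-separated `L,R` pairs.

Answer: 128,186 186,13 13,216 216,130

Derivation:
Round 1 (k=35): L=128 R=186
Round 2 (k=31): L=186 R=13
Round 3 (k=7): L=13 R=216
Round 4 (k=35): L=216 R=130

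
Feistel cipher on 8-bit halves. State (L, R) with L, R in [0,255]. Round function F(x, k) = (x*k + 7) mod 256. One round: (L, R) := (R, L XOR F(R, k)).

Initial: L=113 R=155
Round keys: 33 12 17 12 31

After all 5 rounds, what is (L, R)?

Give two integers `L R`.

Answer: 199 164

Derivation:
Round 1 (k=33): L=155 R=115
Round 2 (k=12): L=115 R=240
Round 3 (k=17): L=240 R=132
Round 4 (k=12): L=132 R=199
Round 5 (k=31): L=199 R=164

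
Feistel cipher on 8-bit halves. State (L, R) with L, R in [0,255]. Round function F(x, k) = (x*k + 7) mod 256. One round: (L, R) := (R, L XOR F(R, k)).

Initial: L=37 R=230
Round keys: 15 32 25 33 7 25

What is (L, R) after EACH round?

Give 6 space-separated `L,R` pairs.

Answer: 230,164 164,97 97,36 36,202 202,169 169,66

Derivation:
Round 1 (k=15): L=230 R=164
Round 2 (k=32): L=164 R=97
Round 3 (k=25): L=97 R=36
Round 4 (k=33): L=36 R=202
Round 5 (k=7): L=202 R=169
Round 6 (k=25): L=169 R=66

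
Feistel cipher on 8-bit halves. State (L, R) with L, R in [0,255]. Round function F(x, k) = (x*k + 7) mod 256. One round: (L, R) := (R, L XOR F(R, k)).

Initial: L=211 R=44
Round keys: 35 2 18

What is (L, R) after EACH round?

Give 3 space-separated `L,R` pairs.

Answer: 44,216 216,155 155,53

Derivation:
Round 1 (k=35): L=44 R=216
Round 2 (k=2): L=216 R=155
Round 3 (k=18): L=155 R=53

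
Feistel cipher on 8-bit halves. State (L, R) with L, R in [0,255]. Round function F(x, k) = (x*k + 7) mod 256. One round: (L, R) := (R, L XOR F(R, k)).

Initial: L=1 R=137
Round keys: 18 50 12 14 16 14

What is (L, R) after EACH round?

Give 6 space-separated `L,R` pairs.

Answer: 137,168 168,94 94,199 199,183 183,176 176,16

Derivation:
Round 1 (k=18): L=137 R=168
Round 2 (k=50): L=168 R=94
Round 3 (k=12): L=94 R=199
Round 4 (k=14): L=199 R=183
Round 5 (k=16): L=183 R=176
Round 6 (k=14): L=176 R=16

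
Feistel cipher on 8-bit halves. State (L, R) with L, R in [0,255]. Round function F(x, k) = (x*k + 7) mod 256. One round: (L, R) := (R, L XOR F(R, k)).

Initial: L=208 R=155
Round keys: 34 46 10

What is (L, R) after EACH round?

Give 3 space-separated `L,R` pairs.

Round 1 (k=34): L=155 R=77
Round 2 (k=46): L=77 R=70
Round 3 (k=10): L=70 R=142

Answer: 155,77 77,70 70,142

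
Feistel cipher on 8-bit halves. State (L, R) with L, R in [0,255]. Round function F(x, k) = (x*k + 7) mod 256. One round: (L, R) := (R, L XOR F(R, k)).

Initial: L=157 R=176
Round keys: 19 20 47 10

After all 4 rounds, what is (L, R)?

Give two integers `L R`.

Answer: 210 68

Derivation:
Round 1 (k=19): L=176 R=138
Round 2 (k=20): L=138 R=127
Round 3 (k=47): L=127 R=210
Round 4 (k=10): L=210 R=68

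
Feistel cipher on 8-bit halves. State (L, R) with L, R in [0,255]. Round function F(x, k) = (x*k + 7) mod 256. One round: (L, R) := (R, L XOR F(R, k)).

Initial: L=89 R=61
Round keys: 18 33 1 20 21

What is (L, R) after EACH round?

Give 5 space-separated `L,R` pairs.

Round 1 (k=18): L=61 R=8
Round 2 (k=33): L=8 R=50
Round 3 (k=1): L=50 R=49
Round 4 (k=20): L=49 R=233
Round 5 (k=21): L=233 R=21

Answer: 61,8 8,50 50,49 49,233 233,21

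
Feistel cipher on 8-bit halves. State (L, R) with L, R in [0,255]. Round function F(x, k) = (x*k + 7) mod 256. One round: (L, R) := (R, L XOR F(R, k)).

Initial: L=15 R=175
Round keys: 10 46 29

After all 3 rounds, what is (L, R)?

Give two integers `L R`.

Answer: 108 145

Derivation:
Round 1 (k=10): L=175 R=210
Round 2 (k=46): L=210 R=108
Round 3 (k=29): L=108 R=145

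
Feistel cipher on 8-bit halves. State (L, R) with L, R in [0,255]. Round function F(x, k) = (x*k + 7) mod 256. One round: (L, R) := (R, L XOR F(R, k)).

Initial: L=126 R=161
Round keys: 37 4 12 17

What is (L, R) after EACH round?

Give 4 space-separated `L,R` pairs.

Round 1 (k=37): L=161 R=50
Round 2 (k=4): L=50 R=110
Round 3 (k=12): L=110 R=29
Round 4 (k=17): L=29 R=154

Answer: 161,50 50,110 110,29 29,154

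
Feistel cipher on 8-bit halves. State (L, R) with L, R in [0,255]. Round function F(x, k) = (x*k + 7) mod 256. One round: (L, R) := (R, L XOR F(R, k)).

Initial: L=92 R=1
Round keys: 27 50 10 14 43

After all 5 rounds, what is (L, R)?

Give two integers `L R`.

Answer: 175 73

Derivation:
Round 1 (k=27): L=1 R=126
Round 2 (k=50): L=126 R=162
Round 3 (k=10): L=162 R=37
Round 4 (k=14): L=37 R=175
Round 5 (k=43): L=175 R=73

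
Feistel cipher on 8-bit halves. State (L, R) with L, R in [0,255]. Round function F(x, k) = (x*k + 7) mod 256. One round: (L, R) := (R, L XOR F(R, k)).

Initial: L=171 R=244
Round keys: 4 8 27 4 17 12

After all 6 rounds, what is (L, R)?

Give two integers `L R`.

Round 1 (k=4): L=244 R=124
Round 2 (k=8): L=124 R=19
Round 3 (k=27): L=19 R=116
Round 4 (k=4): L=116 R=196
Round 5 (k=17): L=196 R=127
Round 6 (k=12): L=127 R=63

Answer: 127 63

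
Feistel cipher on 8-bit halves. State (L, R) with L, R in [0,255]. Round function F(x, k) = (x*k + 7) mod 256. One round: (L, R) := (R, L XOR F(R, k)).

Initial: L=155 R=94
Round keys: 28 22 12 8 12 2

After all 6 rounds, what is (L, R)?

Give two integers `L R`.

Answer: 40 9

Derivation:
Round 1 (k=28): L=94 R=212
Round 2 (k=22): L=212 R=97
Round 3 (k=12): L=97 R=71
Round 4 (k=8): L=71 R=94
Round 5 (k=12): L=94 R=40
Round 6 (k=2): L=40 R=9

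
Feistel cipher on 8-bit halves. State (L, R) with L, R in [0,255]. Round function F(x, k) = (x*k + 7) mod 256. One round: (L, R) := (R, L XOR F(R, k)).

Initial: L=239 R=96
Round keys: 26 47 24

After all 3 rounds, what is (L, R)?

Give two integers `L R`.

Answer: 63 199

Derivation:
Round 1 (k=26): L=96 R=40
Round 2 (k=47): L=40 R=63
Round 3 (k=24): L=63 R=199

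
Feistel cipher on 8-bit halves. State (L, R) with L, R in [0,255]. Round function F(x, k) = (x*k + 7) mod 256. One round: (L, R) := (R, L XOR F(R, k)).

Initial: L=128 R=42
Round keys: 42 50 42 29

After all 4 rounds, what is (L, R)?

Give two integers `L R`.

Answer: 198 178

Derivation:
Round 1 (k=42): L=42 R=107
Round 2 (k=50): L=107 R=199
Round 3 (k=42): L=199 R=198
Round 4 (k=29): L=198 R=178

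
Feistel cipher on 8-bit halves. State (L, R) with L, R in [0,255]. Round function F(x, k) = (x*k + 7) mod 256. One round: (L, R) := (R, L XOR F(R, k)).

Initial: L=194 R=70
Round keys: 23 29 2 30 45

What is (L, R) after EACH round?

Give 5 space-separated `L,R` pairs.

Round 1 (k=23): L=70 R=147
Round 2 (k=29): L=147 R=232
Round 3 (k=2): L=232 R=68
Round 4 (k=30): L=68 R=23
Round 5 (k=45): L=23 R=86

Answer: 70,147 147,232 232,68 68,23 23,86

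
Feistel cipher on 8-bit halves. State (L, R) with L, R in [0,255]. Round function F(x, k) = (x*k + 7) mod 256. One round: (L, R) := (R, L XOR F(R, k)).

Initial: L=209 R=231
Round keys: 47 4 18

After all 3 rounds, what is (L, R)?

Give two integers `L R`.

Answer: 108 62

Derivation:
Round 1 (k=47): L=231 R=161
Round 2 (k=4): L=161 R=108
Round 3 (k=18): L=108 R=62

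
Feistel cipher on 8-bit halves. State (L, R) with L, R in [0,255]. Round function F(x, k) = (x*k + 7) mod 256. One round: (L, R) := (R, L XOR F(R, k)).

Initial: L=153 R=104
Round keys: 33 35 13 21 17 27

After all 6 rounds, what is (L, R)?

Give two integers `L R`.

Round 1 (k=33): L=104 R=246
Round 2 (k=35): L=246 R=193
Round 3 (k=13): L=193 R=34
Round 4 (k=21): L=34 R=16
Round 5 (k=17): L=16 R=53
Round 6 (k=27): L=53 R=142

Answer: 53 142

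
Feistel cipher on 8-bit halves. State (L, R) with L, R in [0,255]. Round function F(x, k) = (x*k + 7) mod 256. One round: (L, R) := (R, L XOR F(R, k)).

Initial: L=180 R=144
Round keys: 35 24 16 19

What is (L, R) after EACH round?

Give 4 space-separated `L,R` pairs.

Round 1 (k=35): L=144 R=3
Round 2 (k=24): L=3 R=223
Round 3 (k=16): L=223 R=244
Round 4 (k=19): L=244 R=252

Answer: 144,3 3,223 223,244 244,252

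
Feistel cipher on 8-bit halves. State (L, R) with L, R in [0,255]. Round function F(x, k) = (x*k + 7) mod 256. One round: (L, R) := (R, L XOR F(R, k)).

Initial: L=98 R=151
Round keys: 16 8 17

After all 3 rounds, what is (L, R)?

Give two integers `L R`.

Answer: 56 170

Derivation:
Round 1 (k=16): L=151 R=21
Round 2 (k=8): L=21 R=56
Round 3 (k=17): L=56 R=170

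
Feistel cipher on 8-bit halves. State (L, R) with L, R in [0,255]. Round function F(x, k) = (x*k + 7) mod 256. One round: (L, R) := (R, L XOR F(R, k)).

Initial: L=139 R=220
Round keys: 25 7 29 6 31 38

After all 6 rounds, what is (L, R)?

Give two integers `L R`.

Round 1 (k=25): L=220 R=8
Round 2 (k=7): L=8 R=227
Round 3 (k=29): L=227 R=182
Round 4 (k=6): L=182 R=168
Round 5 (k=31): L=168 R=233
Round 6 (k=38): L=233 R=53

Answer: 233 53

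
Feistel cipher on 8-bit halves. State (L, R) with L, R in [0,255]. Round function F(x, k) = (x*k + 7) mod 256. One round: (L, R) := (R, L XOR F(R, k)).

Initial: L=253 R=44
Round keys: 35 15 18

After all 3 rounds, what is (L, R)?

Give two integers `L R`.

Round 1 (k=35): L=44 R=246
Round 2 (k=15): L=246 R=93
Round 3 (k=18): L=93 R=103

Answer: 93 103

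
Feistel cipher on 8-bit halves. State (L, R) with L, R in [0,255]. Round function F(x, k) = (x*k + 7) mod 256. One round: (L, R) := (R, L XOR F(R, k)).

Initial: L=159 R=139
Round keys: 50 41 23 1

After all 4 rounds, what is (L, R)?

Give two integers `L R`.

Round 1 (k=50): L=139 R=178
Round 2 (k=41): L=178 R=2
Round 3 (k=23): L=2 R=135
Round 4 (k=1): L=135 R=140

Answer: 135 140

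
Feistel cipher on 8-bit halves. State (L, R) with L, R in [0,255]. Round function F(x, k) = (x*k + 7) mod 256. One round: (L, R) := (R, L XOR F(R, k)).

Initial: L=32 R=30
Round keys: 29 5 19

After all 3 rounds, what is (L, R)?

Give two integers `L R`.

Answer: 150 100

Derivation:
Round 1 (k=29): L=30 R=77
Round 2 (k=5): L=77 R=150
Round 3 (k=19): L=150 R=100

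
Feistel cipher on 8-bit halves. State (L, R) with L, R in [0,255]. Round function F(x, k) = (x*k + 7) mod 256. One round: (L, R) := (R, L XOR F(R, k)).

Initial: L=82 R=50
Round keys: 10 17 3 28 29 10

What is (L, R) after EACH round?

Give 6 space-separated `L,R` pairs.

Round 1 (k=10): L=50 R=169
Round 2 (k=17): L=169 R=114
Round 3 (k=3): L=114 R=244
Round 4 (k=28): L=244 R=197
Round 5 (k=29): L=197 R=172
Round 6 (k=10): L=172 R=122

Answer: 50,169 169,114 114,244 244,197 197,172 172,122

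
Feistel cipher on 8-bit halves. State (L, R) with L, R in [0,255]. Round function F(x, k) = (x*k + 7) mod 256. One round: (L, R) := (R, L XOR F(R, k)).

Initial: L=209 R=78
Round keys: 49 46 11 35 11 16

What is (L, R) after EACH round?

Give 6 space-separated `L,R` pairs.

Answer: 78,36 36,49 49,6 6,232 232,249 249,127

Derivation:
Round 1 (k=49): L=78 R=36
Round 2 (k=46): L=36 R=49
Round 3 (k=11): L=49 R=6
Round 4 (k=35): L=6 R=232
Round 5 (k=11): L=232 R=249
Round 6 (k=16): L=249 R=127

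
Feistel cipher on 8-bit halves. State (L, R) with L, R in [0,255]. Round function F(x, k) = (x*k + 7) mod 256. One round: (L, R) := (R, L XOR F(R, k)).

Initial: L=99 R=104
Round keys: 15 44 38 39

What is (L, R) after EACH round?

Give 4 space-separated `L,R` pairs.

Round 1 (k=15): L=104 R=124
Round 2 (k=44): L=124 R=63
Round 3 (k=38): L=63 R=29
Round 4 (k=39): L=29 R=77

Answer: 104,124 124,63 63,29 29,77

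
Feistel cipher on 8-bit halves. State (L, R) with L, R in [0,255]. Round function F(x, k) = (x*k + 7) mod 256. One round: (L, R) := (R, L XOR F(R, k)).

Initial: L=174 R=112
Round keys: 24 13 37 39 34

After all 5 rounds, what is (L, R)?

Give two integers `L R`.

Round 1 (k=24): L=112 R=41
Round 2 (k=13): L=41 R=108
Round 3 (k=37): L=108 R=138
Round 4 (k=39): L=138 R=97
Round 5 (k=34): L=97 R=99

Answer: 97 99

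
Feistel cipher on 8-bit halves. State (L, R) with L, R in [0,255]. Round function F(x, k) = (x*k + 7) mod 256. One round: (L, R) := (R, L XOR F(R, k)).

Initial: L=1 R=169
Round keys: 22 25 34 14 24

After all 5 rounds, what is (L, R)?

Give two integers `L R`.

Answer: 147 56

Derivation:
Round 1 (k=22): L=169 R=140
Round 2 (k=25): L=140 R=26
Round 3 (k=34): L=26 R=247
Round 4 (k=14): L=247 R=147
Round 5 (k=24): L=147 R=56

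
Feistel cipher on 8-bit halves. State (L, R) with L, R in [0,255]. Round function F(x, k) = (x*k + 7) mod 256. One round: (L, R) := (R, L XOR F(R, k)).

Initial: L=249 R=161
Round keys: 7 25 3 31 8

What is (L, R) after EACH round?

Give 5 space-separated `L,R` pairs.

Answer: 161,151 151,103 103,171 171,219 219,116

Derivation:
Round 1 (k=7): L=161 R=151
Round 2 (k=25): L=151 R=103
Round 3 (k=3): L=103 R=171
Round 4 (k=31): L=171 R=219
Round 5 (k=8): L=219 R=116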